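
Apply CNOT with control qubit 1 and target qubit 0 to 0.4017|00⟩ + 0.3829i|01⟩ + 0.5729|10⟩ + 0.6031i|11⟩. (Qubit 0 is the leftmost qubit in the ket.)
0.4017|00⟩ + 0.6031i|01⟩ + 0.5729|10⟩ + 0.3829i|11⟩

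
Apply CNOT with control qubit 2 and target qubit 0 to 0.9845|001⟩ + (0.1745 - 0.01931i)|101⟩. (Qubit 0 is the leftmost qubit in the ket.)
(0.1745 - 0.01931i)|001⟩ + 0.9845|101⟩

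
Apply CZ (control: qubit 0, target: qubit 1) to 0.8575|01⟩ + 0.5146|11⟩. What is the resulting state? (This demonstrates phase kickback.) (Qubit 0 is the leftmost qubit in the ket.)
0.8575|01⟩ - 0.5146|11⟩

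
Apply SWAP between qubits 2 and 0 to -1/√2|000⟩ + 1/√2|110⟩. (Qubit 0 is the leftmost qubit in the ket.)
-1/√2|000⟩ + 1/√2|011⟩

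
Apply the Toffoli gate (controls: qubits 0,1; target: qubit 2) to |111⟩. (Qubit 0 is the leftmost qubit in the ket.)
|110⟩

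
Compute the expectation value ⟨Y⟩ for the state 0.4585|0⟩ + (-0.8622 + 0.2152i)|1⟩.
0.1973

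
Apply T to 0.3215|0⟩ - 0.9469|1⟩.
0.3215|0⟩ + (-0.6696 - 0.6696i)|1⟩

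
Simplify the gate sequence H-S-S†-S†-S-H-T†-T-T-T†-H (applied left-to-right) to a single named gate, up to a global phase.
H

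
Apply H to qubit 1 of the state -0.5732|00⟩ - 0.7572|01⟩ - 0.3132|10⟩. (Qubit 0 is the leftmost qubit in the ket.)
-0.9407|00⟩ + 0.1301|01⟩ - 0.2215|10⟩ - 0.2215|11⟩

H on qubit 1 mixes each pair of kets that differ only in qubit 1: amplitudes (a, b) of (|…0…⟩, |…1…⟩) become ((a + b)/√2, (a − b)/√2). Kets absent from the input have amplitude 0.
(|00⟩, |01⟩): (a, b) = (-0.5732, -0.7572) → (-0.9407, 0.1301)
(|10⟩, |11⟩): (a, b) = (-0.3132, 0) → (-0.2215, -0.2215)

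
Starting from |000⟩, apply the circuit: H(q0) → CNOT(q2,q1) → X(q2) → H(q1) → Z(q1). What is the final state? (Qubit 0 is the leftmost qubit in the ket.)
1/2|001⟩ - 1/2|011⟩ + 1/2|101⟩ - 1/2|111⟩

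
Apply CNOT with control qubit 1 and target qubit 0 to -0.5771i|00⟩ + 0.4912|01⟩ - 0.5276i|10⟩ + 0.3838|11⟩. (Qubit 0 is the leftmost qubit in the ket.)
-0.5771i|00⟩ + 0.3838|01⟩ - 0.5276i|10⟩ + 0.4912|11⟩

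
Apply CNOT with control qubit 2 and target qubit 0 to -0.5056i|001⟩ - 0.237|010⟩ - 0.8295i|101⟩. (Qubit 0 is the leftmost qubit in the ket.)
-0.8295i|001⟩ - 0.237|010⟩ - 0.5056i|101⟩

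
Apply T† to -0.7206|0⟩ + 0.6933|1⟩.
-0.7206|0⟩ + (0.4902 - 0.4902i)|1⟩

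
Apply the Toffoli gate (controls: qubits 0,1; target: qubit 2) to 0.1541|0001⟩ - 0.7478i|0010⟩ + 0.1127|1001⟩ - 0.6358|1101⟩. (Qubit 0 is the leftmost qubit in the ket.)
0.1541|0001⟩ - 0.7478i|0010⟩ + 0.1127|1001⟩ - 0.6358|1111⟩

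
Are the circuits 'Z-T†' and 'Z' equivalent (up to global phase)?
No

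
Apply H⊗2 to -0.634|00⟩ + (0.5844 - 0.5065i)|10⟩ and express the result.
(-0.0248 - 0.2533i)|00⟩ + (-0.0248 - 0.2533i)|01⟩ + (-0.6092 + 0.2533i)|10⟩ + (-0.6092 + 0.2533i)|11⟩

H⊗2 gives amp(|y⟩) = (1/2) Σ_x (−1)^(x·y) amp(|x⟩), where x·y is the number of positions in which both x and y have a 1.
|00⟩: (-0.634 + (0.5844 - 0.5065i))/2 = (-0.0248 - 0.2533i)
|01⟩: (-0.634 + (0.5844 - 0.5065i))/2 = (-0.0248 - 0.2533i)
|10⟩: (-0.634 - (0.5844 - 0.5065i))/2 = (-0.6092 + 0.2533i)
|11⟩: (-0.634 - (0.5844 - 0.5065i))/2 = (-0.6092 + 0.2533i)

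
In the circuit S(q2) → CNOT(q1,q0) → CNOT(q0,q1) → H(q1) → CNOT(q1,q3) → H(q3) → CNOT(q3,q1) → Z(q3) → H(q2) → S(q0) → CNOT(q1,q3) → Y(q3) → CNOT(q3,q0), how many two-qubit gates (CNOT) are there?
6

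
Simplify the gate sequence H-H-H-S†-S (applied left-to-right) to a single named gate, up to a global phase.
H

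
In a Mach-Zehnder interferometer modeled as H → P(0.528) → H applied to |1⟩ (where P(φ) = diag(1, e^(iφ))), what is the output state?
(0.06809 - 0.2519i)|0⟩ + (0.9319 + 0.2519i)|1⟩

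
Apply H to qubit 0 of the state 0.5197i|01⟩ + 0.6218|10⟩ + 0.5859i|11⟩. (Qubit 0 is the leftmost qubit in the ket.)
0.4397|00⟩ + 0.7818i|01⟩ - 0.4397|10⟩ - 0.04681i|11⟩

H on qubit 0 mixes each pair of kets that differ only in qubit 0: amplitudes (a, b) of (|…0…⟩, |…1…⟩) become ((a + b)/√2, (a − b)/√2). Kets absent from the input have amplitude 0.
(|00⟩, |10⟩): (a, b) = (0, 0.6218) → (0.4397, -0.4397)
(|01⟩, |11⟩): (a, b) = (0.5197i, 0.5859i) → (0.7818i, -0.04681i)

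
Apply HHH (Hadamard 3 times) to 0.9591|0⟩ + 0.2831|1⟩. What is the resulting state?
0.8784|0⟩ + 0.478|1⟩

H² = I, so H^3 = H: a single Hadamard. With (a, b) = (0.9591, 0.2831), H gives ((a + b)/√2, (a − b)/√2) = (0.8784, 0.478).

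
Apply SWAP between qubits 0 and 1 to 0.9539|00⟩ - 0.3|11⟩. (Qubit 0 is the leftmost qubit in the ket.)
0.9539|00⟩ - 0.3|11⟩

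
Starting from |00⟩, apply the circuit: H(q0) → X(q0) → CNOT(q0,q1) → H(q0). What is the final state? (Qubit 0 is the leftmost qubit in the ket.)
1/2|00⟩ + 1/2|01⟩ + 1/2|10⟩ - 1/2|11⟩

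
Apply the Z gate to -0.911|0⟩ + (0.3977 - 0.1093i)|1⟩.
-0.911|0⟩ + (-0.3977 + 0.1093i)|1⟩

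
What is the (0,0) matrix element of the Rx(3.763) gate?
-0.3057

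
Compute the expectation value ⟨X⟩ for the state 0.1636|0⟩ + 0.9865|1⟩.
0.3228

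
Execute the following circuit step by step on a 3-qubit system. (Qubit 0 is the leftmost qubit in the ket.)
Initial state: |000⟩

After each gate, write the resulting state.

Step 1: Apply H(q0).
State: 1/√2|000⟩ + 1/√2|100⟩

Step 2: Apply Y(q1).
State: (1/√2)i|010⟩ + (1/√2)i|110⟩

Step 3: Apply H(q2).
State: (1/2)i|010⟩ + (1/2)i|011⟩ + (1/2)i|110⟩ + (1/2)i|111⟩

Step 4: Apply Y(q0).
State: 1/2|010⟩ + 1/2|011⟩ - 1/2|110⟩ - 1/2|111⟩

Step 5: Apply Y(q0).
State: (1/2)i|010⟩ + (1/2)i|011⟩ + (1/2)i|110⟩ + (1/2)i|111⟩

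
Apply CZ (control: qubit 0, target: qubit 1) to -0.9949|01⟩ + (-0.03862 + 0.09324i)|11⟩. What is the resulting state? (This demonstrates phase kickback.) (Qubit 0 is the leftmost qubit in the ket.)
-0.9949|01⟩ + (0.03862 - 0.09324i)|11⟩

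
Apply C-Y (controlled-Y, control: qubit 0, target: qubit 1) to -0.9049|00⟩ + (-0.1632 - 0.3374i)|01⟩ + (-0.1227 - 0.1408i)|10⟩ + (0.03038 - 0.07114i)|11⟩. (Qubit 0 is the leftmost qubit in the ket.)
-0.9049|00⟩ + (-0.1632 - 0.3374i)|01⟩ + (-0.07114 - 0.03038i)|10⟩ + (0.1408 - 0.1227i)|11⟩

C-Y leaves the control-|0⟩ kets |00⟩, |01⟩ unchanged and applies Y to qubit 1 on the control-|1⟩ pair (|10⟩, |11⟩).
Y = [[0, -i], [i, 0]].
With a = amp(|10⟩) = (-0.1227 - 0.1408i) and b = amp(|11⟩) = (0.03038 - 0.07114i):
new amp(|10⟩) = (-i)·b = (-0.07114 - 0.03038i)
new amp(|11⟩) = (i)·a = (0.1408 - 0.1227i)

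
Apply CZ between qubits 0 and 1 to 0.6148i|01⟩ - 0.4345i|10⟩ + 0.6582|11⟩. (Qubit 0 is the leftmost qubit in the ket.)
0.6148i|01⟩ - 0.4345i|10⟩ - 0.6582|11⟩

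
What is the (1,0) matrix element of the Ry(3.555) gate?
0.9787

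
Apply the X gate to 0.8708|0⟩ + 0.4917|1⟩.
0.4917|0⟩ + 0.8708|1⟩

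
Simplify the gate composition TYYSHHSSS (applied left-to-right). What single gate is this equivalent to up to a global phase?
T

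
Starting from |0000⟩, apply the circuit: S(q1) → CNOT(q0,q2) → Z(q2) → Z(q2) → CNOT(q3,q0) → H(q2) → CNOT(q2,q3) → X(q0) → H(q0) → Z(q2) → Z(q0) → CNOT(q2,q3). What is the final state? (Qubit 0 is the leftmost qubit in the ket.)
1/2|0000⟩ - 1/2|0010⟩ + 1/2|1000⟩ - 1/2|1010⟩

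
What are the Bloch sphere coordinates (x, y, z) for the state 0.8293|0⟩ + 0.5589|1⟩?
(0.927, 0, 0.3754)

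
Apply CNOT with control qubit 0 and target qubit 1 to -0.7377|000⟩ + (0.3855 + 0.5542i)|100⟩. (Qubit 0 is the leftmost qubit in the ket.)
-0.7377|000⟩ + (0.3855 + 0.5542i)|110⟩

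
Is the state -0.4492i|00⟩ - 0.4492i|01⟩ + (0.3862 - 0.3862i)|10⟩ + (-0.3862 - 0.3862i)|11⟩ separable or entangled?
Entangled

Writing the state as a|00⟩ + b|01⟩ + c|10⟩ + d|11⟩, it is a product state iff ad − bc = 0.
Here (a, b, c, d) = (-0.4492i, -0.4492i, (0.3862 - 0.3862i), (-0.3862 - 0.3862i)): ad − bc = (-0.4492i)(-0.3862 - 0.3862i) − (-0.4492i)(0.3862 - 0.3862i) = 0.347i ≠ 0, so the state is entangled.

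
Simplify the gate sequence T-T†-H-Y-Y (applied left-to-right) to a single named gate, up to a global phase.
H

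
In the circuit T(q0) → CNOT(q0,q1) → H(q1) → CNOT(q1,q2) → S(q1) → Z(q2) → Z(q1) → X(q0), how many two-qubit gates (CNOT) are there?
2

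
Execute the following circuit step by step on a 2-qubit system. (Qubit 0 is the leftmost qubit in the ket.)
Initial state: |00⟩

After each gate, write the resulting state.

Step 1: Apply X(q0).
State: |10⟩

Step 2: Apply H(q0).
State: 1/√2|00⟩ - 1/√2|10⟩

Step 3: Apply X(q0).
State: -1/√2|00⟩ + 1/√2|10⟩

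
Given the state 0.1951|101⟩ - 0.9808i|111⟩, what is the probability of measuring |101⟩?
0.03806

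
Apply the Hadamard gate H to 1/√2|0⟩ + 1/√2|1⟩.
|0⟩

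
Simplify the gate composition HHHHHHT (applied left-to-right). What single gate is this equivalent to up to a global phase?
T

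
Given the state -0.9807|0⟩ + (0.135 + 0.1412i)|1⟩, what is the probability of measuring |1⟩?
0.03816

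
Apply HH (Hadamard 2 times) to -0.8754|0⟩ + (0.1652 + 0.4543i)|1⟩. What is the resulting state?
-0.8754|0⟩ + (0.1652 + 0.4543i)|1⟩

H² = I, so an even number of Hadamards cancels: H^2 = I and the state is unchanged.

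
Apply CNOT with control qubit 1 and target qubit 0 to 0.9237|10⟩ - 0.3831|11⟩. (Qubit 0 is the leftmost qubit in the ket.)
-0.3831|01⟩ + 0.9237|10⟩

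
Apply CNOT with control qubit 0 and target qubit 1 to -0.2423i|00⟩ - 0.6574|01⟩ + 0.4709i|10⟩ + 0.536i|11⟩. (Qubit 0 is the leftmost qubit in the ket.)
-0.2423i|00⟩ - 0.6574|01⟩ + 0.536i|10⟩ + 0.4709i|11⟩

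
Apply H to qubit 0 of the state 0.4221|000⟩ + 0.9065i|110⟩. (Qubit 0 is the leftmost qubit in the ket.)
0.2985|000⟩ + 0.641i|010⟩ + 0.2985|100⟩ - 0.641i|110⟩

H on qubit 0 mixes each pair of kets that differ only in qubit 0: amplitudes (a, b) of (|…0…⟩, |…1…⟩) become ((a + b)/√2, (a − b)/√2). Kets absent from the input have amplitude 0.
(|000⟩, |100⟩): (a, b) = (0.4221, 0) → (0.2985, 0.2985)
(|010⟩, |110⟩): (a, b) = (0, 0.9065i) → (0.641i, -0.641i)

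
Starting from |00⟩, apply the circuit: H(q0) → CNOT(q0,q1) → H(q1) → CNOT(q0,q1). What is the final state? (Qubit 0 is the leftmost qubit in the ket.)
1/2|00⟩ + 1/2|01⟩ - 1/2|10⟩ + 1/2|11⟩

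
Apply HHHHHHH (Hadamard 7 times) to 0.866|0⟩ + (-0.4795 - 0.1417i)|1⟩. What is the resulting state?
(0.2733 - 0.1002i)|0⟩ + (0.9514 + 0.1002i)|1⟩

H² = I, so H^7 = H: a single Hadamard. With (a, b) = (0.866, (-0.4795 - 0.1417i)), H gives ((a + b)/√2, (a − b)/√2) = ((0.2733 - 0.1002i), (0.9514 + 0.1002i)).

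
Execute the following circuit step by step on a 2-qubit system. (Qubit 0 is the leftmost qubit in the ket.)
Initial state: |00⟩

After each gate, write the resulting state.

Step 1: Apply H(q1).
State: 1/√2|00⟩ + 1/√2|01⟩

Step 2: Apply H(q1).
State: |00⟩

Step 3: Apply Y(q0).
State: i|10⟩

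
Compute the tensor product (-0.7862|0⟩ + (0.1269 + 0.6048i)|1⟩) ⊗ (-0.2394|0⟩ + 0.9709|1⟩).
0.1882|00⟩ - 0.7633|01⟩ + (-0.03038 - 0.1448i)|10⟩ + (0.1232 + 0.5872i)|11⟩

amp(|b₁b₂…⟩) = product of the factor amplitudes for bits b₁, b₂, …; only kets whose every factor amplitude is nonzero survive.
|00⟩: (-0.7862)(-0.2394) = 0.1882
|01⟩: (-0.7862)(0.9709) = -0.7633
|10⟩: (0.1269 + 0.6048i)(-0.2394) = (-0.03038 - 0.1448i)
|11⟩: (0.1269 + 0.6048i)(0.9709) = (0.1232 + 0.5872i)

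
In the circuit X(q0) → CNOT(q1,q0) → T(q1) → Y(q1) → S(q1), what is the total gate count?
5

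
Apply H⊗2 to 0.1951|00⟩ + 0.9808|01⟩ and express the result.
0.588|00⟩ - 0.3929|01⟩ + 0.588|10⟩ - 0.3929|11⟩

H⊗2 gives amp(|y⟩) = (1/2) Σ_x (−1)^(x·y) amp(|x⟩), where x·y is the number of positions in which both x and y have a 1.
|00⟩: (0.1951 + 0.9808)/2 = 0.588
|01⟩: (0.1951 - 0.9808)/2 = -0.3929
|10⟩: (0.1951 + 0.9808)/2 = 0.588
|11⟩: (0.1951 - 0.9808)/2 = -0.3929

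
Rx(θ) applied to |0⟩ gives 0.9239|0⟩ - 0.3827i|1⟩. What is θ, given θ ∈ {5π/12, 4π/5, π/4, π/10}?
π/4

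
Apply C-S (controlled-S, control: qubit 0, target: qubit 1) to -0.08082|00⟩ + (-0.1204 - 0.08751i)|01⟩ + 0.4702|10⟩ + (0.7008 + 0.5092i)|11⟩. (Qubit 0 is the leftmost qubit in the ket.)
-0.08082|00⟩ + (-0.1204 - 0.08751i)|01⟩ + 0.4702|10⟩ + (-0.5092 + 0.7008i)|11⟩

C-S leaves the control-|0⟩ kets |00⟩, |01⟩ unchanged and applies S to qubit 1 on the control-|1⟩ pair (|10⟩, |11⟩).
S = [[1, 0], [0, i]].
With a = amp(|10⟩) = 0.4702 and b = amp(|11⟩) = (0.7008 + 0.5092i):
new amp(|10⟩) = (1)·a = 0.4702
new amp(|11⟩) = (i)·b = (-0.5092 + 0.7008i)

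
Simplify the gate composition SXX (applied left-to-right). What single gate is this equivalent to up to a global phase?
S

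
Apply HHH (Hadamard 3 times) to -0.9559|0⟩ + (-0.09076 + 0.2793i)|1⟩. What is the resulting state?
(-0.7401 + 0.1975i)|0⟩ + (-0.6117 - 0.1975i)|1⟩

H² = I, so H^3 = H: a single Hadamard. With (a, b) = (-0.9559, (-0.09076 + 0.2793i)), H gives ((a + b)/√2, (a − b)/√2) = ((-0.7401 + 0.1975i), (-0.6117 - 0.1975i)).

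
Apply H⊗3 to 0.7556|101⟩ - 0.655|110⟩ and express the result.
0.03557|000⟩ - 0.4987|001⟩ + 0.4987|010⟩ - 0.03557|011⟩ - 0.03557|100⟩ + 0.4987|101⟩ - 0.4987|110⟩ + 0.03557|111⟩

H⊗3 gives amp(|y⟩) = (1/2√2) Σ_x (−1)^(x·y) amp(|x⟩), where x·y is the number of positions in which both x and y have a 1.
|000⟩: (0.7556 - 0.655)/(2√2) = 0.03557
|001⟩: (-0.7556 - 0.655)/(2√2) = -0.4987
|010⟩: (0.7556 + 0.655)/(2√2) = 0.4987
|011⟩: (-0.7556 + 0.655)/(2√2) = -0.03557
|100⟩: (-0.7556 + 0.655)/(2√2) = -0.03557
|101⟩: (0.7556 + 0.655)/(2√2) = 0.4987
|110⟩: (-0.7556 - 0.655)/(2√2) = -0.4987
|111⟩: (0.7556 - 0.655)/(2√2) = 0.03557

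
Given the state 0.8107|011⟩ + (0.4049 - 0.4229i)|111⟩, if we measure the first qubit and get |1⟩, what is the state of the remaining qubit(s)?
(0.6916 - 0.7223i)|11⟩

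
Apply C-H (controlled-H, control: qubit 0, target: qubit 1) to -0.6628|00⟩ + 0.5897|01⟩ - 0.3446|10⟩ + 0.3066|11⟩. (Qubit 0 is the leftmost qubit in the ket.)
-0.6628|00⟩ + 0.5897|01⟩ - 0.02687|10⟩ - 0.4605|11⟩

C-H leaves the control-|0⟩ kets |00⟩, |01⟩ unchanged and applies H to qubit 1 on the control-|1⟩ pair (|10⟩, |11⟩).
H = [[1/√2, 1/√2], [1/√2, -1/√2]].
With a = amp(|10⟩) = -0.3446 and b = amp(|11⟩) = 0.3066:
new amp(|10⟩) = (1/√2)·a + (1/√2)·b = -0.02687
new amp(|11⟩) = (1/√2)·a + (-1/√2)·b = -0.4605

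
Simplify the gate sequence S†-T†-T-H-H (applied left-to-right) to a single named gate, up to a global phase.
S†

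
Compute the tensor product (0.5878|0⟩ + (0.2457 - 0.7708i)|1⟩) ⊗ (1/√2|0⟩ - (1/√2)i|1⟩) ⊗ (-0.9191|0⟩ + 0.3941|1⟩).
-0.382|000⟩ + 0.1638|001⟩ + 0.382i|010⟩ - 0.1638i|011⟩ + (-0.1597 + 0.5009i)|100⟩ + (0.06847 - 0.2148i)|101⟩ + (0.5009 + 0.1597i)|110⟩ + (-0.2148 - 0.06847i)|111⟩

amp(|b₁b₂…⟩) = product of the factor amplitudes for bits b₁, b₂, …; only kets whose every factor amplitude is nonzero survive.
|000⟩: (0.5878)(1/√2)(-0.9191) = -0.382
|001⟩: (0.5878)(1/√2)(0.3941) = 0.1638
|010⟩: (0.5878)(-(1/√2)i)(-0.9191) = 0.382i
|011⟩: (0.5878)(-(1/√2)i)(0.3941) = -0.1638i
|100⟩: (0.2457 - 0.7708i)(1/√2)(-0.9191) = (-0.1597 + 0.5009i)
|101⟩: (0.2457 - 0.7708i)(1/√2)(0.3941) = (0.06847 - 0.2148i)
|110⟩: (0.2457 - 0.7708i)(-(1/√2)i)(-0.9191) = (0.5009 + 0.1597i)
|111⟩: (0.2457 - 0.7708i)(-(1/√2)i)(0.3941) = (-0.2148 - 0.06847i)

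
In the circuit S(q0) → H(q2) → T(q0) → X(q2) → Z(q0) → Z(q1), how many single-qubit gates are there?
6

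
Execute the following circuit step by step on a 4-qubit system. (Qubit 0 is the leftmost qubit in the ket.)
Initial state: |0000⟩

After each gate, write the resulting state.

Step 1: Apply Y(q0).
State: i|1000⟩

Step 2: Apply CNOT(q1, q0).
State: i|1000⟩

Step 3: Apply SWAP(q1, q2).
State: i|1000⟩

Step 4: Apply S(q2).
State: i|1000⟩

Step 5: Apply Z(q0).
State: -i|1000⟩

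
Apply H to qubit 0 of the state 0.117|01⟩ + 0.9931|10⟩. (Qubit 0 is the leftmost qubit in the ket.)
0.7022|00⟩ + 0.08273|01⟩ - 0.7022|10⟩ + 0.08273|11⟩

H on qubit 0 mixes each pair of kets that differ only in qubit 0: amplitudes (a, b) of (|…0…⟩, |…1…⟩) become ((a + b)/√2, (a − b)/√2). Kets absent from the input have amplitude 0.
(|00⟩, |10⟩): (a, b) = (0, 0.9931) → (0.7022, -0.7022)
(|01⟩, |11⟩): (a, b) = (0.117, 0) → (0.08273, 0.08273)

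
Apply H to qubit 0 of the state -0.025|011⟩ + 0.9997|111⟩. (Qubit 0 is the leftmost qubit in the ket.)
0.6892|011⟩ - 0.7246|111⟩

H on qubit 0 mixes each pair of kets that differ only in qubit 0: amplitudes (a, b) of (|…0…⟩, |…1…⟩) become ((a + b)/√2, (a − b)/√2). Kets absent from the input have amplitude 0.
(|011⟩, |111⟩): (a, b) = (-0.025, 0.9997) → (0.6892, -0.7246)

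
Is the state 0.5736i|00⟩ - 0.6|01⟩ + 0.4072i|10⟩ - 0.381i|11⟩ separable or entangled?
Entangled

Writing the state as a|00⟩ + b|01⟩ + c|10⟩ + d|11⟩, it is a product state iff ad − bc = 0.
Here (a, b, c, d) = (0.5736i, -0.6, 0.4072i, -0.381i): ad − bc = (0.5736i)(-0.381i) − (-0.6)(0.4072i) = (0.2185 + 0.2443i) ≠ 0, so the state is entangled.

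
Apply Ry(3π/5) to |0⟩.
0.5878|0⟩ + 0.809|1⟩

Ry(3π/5) = [[cos(θ/2), −sin(θ/2)], [sin(θ/2), cos(θ/2)]]; θ = 3π/5, cos(θ/2) ≈ 0.587785, sin(θ/2) ≈ 0.809017.
With a = amp(|0⟩) = 1 and b = amp(|1⟩) = 0:
new amp(|0⟩) = (0.587785)·a + (-0.809017)·b = 0.5878
new amp(|1⟩) = (0.809017)·a + (0.587785)·b = 0.809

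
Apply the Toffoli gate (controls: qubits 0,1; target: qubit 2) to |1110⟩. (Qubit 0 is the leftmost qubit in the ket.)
|1100⟩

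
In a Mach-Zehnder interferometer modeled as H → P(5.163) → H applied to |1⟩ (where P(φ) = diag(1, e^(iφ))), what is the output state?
(0.2822 + 0.4501i)|0⟩ + (0.7178 - 0.4501i)|1⟩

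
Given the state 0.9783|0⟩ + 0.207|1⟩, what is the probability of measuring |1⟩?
0.04285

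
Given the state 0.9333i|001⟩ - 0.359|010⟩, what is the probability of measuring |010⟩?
0.1289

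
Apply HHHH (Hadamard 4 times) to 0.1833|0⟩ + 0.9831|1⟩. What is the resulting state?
0.1833|0⟩ + 0.9831|1⟩

H² = I, so an even number of Hadamards cancels: H^4 = I and the state is unchanged.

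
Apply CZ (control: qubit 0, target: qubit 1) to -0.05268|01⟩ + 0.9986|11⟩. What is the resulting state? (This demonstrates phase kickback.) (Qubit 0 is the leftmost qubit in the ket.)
-0.05268|01⟩ - 0.9986|11⟩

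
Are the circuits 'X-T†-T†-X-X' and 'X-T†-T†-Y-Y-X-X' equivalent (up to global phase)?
Yes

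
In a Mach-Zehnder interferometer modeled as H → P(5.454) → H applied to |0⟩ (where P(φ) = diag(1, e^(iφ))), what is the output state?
(0.8377 - 0.3687i)|0⟩ + (0.1623 + 0.3687i)|1⟩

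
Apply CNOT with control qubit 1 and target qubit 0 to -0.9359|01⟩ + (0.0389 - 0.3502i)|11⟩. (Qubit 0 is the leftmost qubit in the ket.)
(0.0389 - 0.3502i)|01⟩ - 0.9359|11⟩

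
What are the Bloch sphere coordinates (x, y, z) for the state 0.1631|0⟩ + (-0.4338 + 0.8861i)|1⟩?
(-0.1415, 0.289, -0.9468)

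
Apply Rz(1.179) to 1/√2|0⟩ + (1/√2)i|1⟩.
(0.5878 - 0.3931i)|0⟩ + (-0.3931 + 0.5878i)|1⟩

Rz(1.179) = [[e^(−iθ/2), 0], [0, e^(iθ/2)]] with e^(±iθ/2) = cos(θ/2) ± i·sin(θ/2); θ = 1.179, cos(θ/2) ≈ 0.831219, sin(θ/2) ≈ 0.555945.
With a = amp(|0⟩) = 1/√2 and b = amp(|1⟩) = (1/√2)i:
new amp(|0⟩) = (0.831219 - 0.555945i)·a = (0.5878 - 0.3931i)
new amp(|1⟩) = (0.831219 + 0.555945i)·b = (-0.3931 + 0.5878i)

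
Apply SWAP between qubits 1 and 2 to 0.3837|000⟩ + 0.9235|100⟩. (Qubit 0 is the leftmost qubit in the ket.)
0.3837|000⟩ + 0.9235|100⟩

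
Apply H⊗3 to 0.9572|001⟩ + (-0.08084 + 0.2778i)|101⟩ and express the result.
(0.3098 + 0.09822i)|000⟩ + (-0.3098 - 0.09822i)|001⟩ + (0.3098 + 0.09822i)|010⟩ + (-0.3098 - 0.09822i)|011⟩ + (0.367 - 0.09822i)|100⟩ + (-0.367 + 0.09822i)|101⟩ + (0.367 - 0.09822i)|110⟩ + (-0.367 + 0.09822i)|111⟩

H⊗3 gives amp(|y⟩) = (1/2√2) Σ_x (−1)^(x·y) amp(|x⟩), where x·y is the number of positions in which both x and y have a 1.
|000⟩: (0.9572 + (-0.08084 + 0.2778i))/(2√2) = (0.3098 + 0.09822i)
|001⟩: (-0.9572 - (-0.08084 + 0.2778i))/(2√2) = (-0.3098 - 0.09822i)
|010⟩: (0.9572 + (-0.08084 + 0.2778i))/(2√2) = (0.3098 + 0.09822i)
|011⟩: (-0.9572 - (-0.08084 + 0.2778i))/(2√2) = (-0.3098 - 0.09822i)
|100⟩: (0.9572 - (-0.08084 + 0.2778i))/(2√2) = (0.367 - 0.09822i)
|101⟩: (-0.9572 + (-0.08084 + 0.2778i))/(2√2) = (-0.367 + 0.09822i)
|110⟩: (0.9572 - (-0.08084 + 0.2778i))/(2√2) = (0.367 - 0.09822i)
|111⟩: (-0.9572 + (-0.08084 + 0.2778i))/(2√2) = (-0.367 + 0.09822i)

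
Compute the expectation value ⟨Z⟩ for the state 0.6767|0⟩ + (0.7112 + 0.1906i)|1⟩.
-0.08421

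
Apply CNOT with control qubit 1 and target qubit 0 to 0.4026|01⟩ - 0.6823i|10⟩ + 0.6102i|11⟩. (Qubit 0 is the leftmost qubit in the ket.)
0.6102i|01⟩ - 0.6823i|10⟩ + 0.4026|11⟩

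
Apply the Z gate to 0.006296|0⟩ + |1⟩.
0.006296|0⟩ - |1⟩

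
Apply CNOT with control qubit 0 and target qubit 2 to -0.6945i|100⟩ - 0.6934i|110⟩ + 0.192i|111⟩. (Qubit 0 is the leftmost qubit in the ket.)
-0.6945i|101⟩ + 0.192i|110⟩ - 0.6934i|111⟩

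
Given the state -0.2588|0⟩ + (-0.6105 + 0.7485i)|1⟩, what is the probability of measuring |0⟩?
0.06698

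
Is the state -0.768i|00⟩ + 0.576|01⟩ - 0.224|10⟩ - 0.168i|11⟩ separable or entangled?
Separable

Writing the state as a|00⟩ + b|01⟩ + c|10⟩ + d|11⟩, it is a product state iff ad − bc = 0.
Here (a, b, c, d) = (-0.768i, 0.576, -0.224, -0.168i): ad − bc = (-0.768i)(-0.168i) − (0.576)(-0.224) = 0, so the state is separable.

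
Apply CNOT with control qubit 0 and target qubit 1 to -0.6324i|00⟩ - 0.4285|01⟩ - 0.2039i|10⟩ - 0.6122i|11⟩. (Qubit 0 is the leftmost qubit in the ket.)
-0.6324i|00⟩ - 0.4285|01⟩ - 0.6122i|10⟩ - 0.2039i|11⟩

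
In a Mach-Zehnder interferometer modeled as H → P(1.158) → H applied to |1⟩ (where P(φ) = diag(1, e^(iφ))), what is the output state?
(0.2994 - 0.458i)|0⟩ + (0.7006 + 0.458i)|1⟩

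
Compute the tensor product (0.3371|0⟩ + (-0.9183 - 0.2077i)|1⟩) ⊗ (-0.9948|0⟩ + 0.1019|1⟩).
-0.3353|00⟩ + 0.03435|01⟩ + (0.9135 + 0.2066i)|10⟩ + (-0.09357 - 0.02116i)|11⟩

amp(|b₁b₂…⟩) = product of the factor amplitudes for bits b₁, b₂, …; only kets whose every factor amplitude is nonzero survive.
|00⟩: (0.3371)(-0.9948) = -0.3353
|01⟩: (0.3371)(0.1019) = 0.03435
|10⟩: (-0.9183 - 0.2077i)(-0.9948) = (0.9135 + 0.2066i)
|11⟩: (-0.9183 - 0.2077i)(0.1019) = (-0.09357 - 0.02116i)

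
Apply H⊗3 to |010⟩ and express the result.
1/√8|000⟩ + 1/√8|001⟩ - 1/√8|010⟩ - 1/√8|011⟩ + 1/√8|100⟩ + 1/√8|101⟩ - 1/√8|110⟩ - 1/√8|111⟩

H⊗3 gives amp(|y⟩) = (1/2√2) Σ_x (−1)^(x·y) amp(|x⟩), where x·y is the number of positions in which both x and y have a 1.
|000⟩: (1)/(2√2) = 1/√8
|001⟩: (1)/(2√2) = 1/√8
|010⟩: (-1)/(2√2) = -1/√8
|011⟩: (-1)/(2√2) = -1/√8
|100⟩: (1)/(2√2) = 1/√8
|101⟩: (1)/(2√2) = 1/√8
|110⟩: (-1)/(2√2) = -1/√8
|111⟩: (-1)/(2√2) = -1/√8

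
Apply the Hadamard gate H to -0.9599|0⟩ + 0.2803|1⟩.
-0.4805|0⟩ - 0.877|1⟩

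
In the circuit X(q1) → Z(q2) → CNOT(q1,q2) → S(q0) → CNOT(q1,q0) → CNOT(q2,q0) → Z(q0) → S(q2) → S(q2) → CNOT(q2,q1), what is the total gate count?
10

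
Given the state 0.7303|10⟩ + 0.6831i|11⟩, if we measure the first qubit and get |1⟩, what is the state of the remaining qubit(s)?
0.7303|0⟩ + 0.6831i|1⟩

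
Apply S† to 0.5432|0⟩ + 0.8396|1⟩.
0.5432|0⟩ - 0.8396i|1⟩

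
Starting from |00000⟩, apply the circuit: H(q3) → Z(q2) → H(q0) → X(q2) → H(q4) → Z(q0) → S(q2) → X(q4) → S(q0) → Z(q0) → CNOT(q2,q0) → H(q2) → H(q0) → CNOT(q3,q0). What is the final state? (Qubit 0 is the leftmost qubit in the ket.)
(-0.1768 + 0.1768i)|00000⟩ + (-0.1768 + 0.1768i)|00001⟩ + (-0.1768 - 0.1768i)|00010⟩ + (-0.1768 - 0.1768i)|00011⟩ + (0.1768 - 0.1768i)|00100⟩ + (0.1768 - 0.1768i)|00101⟩ + (0.1768 + 0.1768i)|00110⟩ + (0.1768 + 0.1768i)|00111⟩ + (-0.1768 - 0.1768i)|10000⟩ + (-0.1768 - 0.1768i)|10001⟩ + (-0.1768 + 0.1768i)|10010⟩ + (-0.1768 + 0.1768i)|10011⟩ + (0.1768 + 0.1768i)|10100⟩ + (0.1768 + 0.1768i)|10101⟩ + (0.1768 - 0.1768i)|10110⟩ + (0.1768 - 0.1768i)|10111⟩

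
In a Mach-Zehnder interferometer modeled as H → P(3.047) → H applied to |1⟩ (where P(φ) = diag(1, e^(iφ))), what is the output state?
(0.9978 - 0.04723i)|0⟩ + (0.002235 + 0.04723i)|1⟩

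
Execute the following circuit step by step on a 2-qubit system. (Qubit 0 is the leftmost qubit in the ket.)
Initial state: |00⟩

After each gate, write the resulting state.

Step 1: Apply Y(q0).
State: i|10⟩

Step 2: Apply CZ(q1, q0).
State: i|10⟩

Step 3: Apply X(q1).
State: i|11⟩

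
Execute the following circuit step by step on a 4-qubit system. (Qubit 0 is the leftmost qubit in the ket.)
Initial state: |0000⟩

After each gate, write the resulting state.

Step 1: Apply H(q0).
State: 1/√2|0000⟩ + 1/√2|1000⟩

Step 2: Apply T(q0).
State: 1/√2|0000⟩ + (1/2 + (1/2)i)|1000⟩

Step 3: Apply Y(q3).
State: (1/√2)i|0001⟩ + (-1/2 + (1/2)i)|1001⟩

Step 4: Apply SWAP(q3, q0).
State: (1/√2)i|1000⟩ + (-1/2 + (1/2)i)|1001⟩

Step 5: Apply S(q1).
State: (1/√2)i|1000⟩ + (-1/2 + (1/2)i)|1001⟩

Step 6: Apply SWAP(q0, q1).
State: (1/√2)i|0100⟩ + (-1/2 + (1/2)i)|0101⟩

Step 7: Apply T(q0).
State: (1/√2)i|0100⟩ + (-1/2 + (1/2)i)|0101⟩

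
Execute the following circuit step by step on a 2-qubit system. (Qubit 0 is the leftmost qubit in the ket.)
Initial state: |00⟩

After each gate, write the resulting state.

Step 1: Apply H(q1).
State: 1/√2|00⟩ + 1/√2|01⟩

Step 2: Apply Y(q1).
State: -(1/√2)i|00⟩ + (1/√2)i|01⟩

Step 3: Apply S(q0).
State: -(1/√2)i|00⟩ + (1/√2)i|01⟩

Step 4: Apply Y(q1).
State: 1/√2|00⟩ + 1/√2|01⟩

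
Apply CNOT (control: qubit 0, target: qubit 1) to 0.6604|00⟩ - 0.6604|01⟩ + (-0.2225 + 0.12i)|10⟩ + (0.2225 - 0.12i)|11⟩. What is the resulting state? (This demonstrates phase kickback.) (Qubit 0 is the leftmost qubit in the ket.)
0.6604|00⟩ - 0.6604|01⟩ + (0.2225 - 0.12i)|10⟩ + (-0.2225 + 0.12i)|11⟩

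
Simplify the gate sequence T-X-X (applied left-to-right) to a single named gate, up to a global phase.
T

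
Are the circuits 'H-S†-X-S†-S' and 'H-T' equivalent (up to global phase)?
No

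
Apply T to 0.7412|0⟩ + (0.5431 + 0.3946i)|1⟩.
0.7412|0⟩ + (0.105 + 0.6631i)|1⟩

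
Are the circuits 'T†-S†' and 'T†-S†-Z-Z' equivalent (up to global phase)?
Yes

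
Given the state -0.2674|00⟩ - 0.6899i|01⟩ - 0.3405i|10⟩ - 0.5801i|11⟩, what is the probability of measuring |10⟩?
0.1159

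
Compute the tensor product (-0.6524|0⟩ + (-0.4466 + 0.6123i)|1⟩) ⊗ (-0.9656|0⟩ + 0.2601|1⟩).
0.63|00⟩ - 0.1697|01⟩ + (0.4312 - 0.5912i)|10⟩ + (-0.1162 + 0.1593i)|11⟩

amp(|b₁b₂…⟩) = product of the factor amplitudes for bits b₁, b₂, …; only kets whose every factor amplitude is nonzero survive.
|00⟩: (-0.6524)(-0.9656) = 0.63
|01⟩: (-0.6524)(0.2601) = -0.1697
|10⟩: (-0.4466 + 0.6123i)(-0.9656) = (0.4312 - 0.5912i)
|11⟩: (-0.4466 + 0.6123i)(0.2601) = (-0.1162 + 0.1593i)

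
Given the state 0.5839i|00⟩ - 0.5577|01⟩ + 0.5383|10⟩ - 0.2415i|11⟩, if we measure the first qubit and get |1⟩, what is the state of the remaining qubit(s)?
0.9124|0⟩ - 0.4093i|1⟩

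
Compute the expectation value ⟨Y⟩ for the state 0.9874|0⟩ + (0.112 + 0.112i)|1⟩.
0.2212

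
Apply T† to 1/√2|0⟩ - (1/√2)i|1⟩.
1/√2|0⟩ + (-1/2 - (1/2)i)|1⟩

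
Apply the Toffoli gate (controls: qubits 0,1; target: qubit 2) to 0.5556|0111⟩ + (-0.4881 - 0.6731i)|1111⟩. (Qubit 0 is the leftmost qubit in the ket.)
0.5556|0111⟩ + (-0.4881 - 0.6731i)|1101⟩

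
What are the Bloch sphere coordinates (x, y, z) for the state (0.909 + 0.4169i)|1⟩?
(0, 0, -1)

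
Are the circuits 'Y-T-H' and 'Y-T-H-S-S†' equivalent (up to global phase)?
Yes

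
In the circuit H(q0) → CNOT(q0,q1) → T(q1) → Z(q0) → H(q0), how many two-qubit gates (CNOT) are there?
1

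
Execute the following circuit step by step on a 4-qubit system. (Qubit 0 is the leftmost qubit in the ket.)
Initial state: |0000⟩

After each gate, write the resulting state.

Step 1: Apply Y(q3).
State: i|0001⟩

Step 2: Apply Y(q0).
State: -|1001⟩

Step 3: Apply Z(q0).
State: |1001⟩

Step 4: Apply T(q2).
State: |1001⟩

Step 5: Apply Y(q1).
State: i|1101⟩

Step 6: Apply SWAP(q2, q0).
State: i|0111⟩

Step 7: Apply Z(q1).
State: -i|0111⟩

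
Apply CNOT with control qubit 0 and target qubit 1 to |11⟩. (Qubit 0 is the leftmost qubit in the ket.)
|10⟩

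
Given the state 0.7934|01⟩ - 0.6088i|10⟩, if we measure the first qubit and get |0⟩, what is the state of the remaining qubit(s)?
|1⟩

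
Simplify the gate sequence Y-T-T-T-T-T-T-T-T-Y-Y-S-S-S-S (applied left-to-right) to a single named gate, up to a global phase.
Y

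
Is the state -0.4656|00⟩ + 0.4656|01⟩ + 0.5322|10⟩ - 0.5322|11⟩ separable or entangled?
Separable

Writing the state as a|00⟩ + b|01⟩ + c|10⟩ + d|11⟩, it is a product state iff ad − bc = 0.
Here (a, b, c, d) = (-0.4656, 0.4656, 0.5322, -0.5322): ad − bc = (-0.4656)(-0.5322) − (0.4656)(0.5322) = 0, so the state is separable.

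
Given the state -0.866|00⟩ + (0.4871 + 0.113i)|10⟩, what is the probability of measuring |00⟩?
0.75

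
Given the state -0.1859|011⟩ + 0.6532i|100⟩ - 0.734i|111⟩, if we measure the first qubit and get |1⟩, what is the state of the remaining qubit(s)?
0.6648i|00⟩ - 0.747i|11⟩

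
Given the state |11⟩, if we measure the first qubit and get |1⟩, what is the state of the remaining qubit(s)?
|1⟩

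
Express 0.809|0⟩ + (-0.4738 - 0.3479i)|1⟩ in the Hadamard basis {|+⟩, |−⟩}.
(0.237 - 0.246i)|+⟩ + (0.9071 + 0.246i)|−⟩

With |ψ⟩ = α|0⟩ + β|1⟩, the Hadamard-basis coefficients are ⟨+|ψ⟩ = (α + β)/√2 and ⟨−|ψ⟩ = (α − β)/√2.
Here α = 0.809, β = (-0.4738 - 0.3479i): (α + β)/√2 = (0.237 - 0.246i), (α − β)/√2 = (0.9071 + 0.246i).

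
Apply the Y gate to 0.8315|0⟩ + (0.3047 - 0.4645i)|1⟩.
(-0.4645 - 0.3047i)|0⟩ + 0.8315i|1⟩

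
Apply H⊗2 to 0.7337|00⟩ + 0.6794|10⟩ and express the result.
0.7066|00⟩ + 0.7066|01⟩ + 0.02715|10⟩ + 0.02715|11⟩

H⊗2 gives amp(|y⟩) = (1/2) Σ_x (−1)^(x·y) amp(|x⟩), where x·y is the number of positions in which both x and y have a 1.
|00⟩: (0.7337 + 0.6794)/2 = 0.7066
|01⟩: (0.7337 + 0.6794)/2 = 0.7066
|10⟩: (0.7337 - 0.6794)/2 = 0.02715
|11⟩: (0.7337 - 0.6794)/2 = 0.02715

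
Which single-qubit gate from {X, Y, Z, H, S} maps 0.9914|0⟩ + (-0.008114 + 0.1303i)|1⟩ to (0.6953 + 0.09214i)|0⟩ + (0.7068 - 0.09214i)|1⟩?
H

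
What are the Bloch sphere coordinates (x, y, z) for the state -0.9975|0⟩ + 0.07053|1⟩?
(-0.1407, 0, 0.99)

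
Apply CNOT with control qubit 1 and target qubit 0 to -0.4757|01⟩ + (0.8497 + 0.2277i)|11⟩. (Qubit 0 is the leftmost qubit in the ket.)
(0.8497 + 0.2277i)|01⟩ - 0.4757|11⟩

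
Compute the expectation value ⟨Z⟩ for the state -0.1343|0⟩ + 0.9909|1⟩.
-0.9638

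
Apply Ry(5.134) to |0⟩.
-0.8394|0⟩ + 0.5435|1⟩

Ry(5.134) = [[cos(θ/2), −sin(θ/2)], [sin(θ/2), cos(θ/2)]]; θ = 5.134, cos(θ/2) ≈ -0.839414, sin(θ/2) ≈ 0.543493.
With a = amp(|0⟩) = 1 and b = amp(|1⟩) = 0:
new amp(|0⟩) = (-0.839414)·a + (-0.543493)·b = -0.8394
new amp(|1⟩) = (0.543493)·a + (-0.839414)·b = 0.5435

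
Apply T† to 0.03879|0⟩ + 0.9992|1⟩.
0.03879|0⟩ + (0.7065 - 0.7065i)|1⟩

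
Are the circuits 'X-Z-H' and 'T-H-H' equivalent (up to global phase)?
No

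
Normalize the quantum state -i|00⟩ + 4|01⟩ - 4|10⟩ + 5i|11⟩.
-0.1313i|00⟩ + 0.5252|01⟩ - 0.5252|10⟩ + 0.6565i|11⟩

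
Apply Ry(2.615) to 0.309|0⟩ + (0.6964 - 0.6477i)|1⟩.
(-0.592 + 0.6254i)|0⟩ + (0.4796 - 0.1686i)|1⟩

Ry(2.615) = [[cos(θ/2), −sin(θ/2)], [sin(θ/2), cos(θ/2)]]; θ = 2.615, cos(θ/2) ≈ 0.260265, sin(θ/2) ≈ 0.965537.
With a = amp(|0⟩) = 0.309 and b = amp(|1⟩) = (0.6964 - 0.6477i):
new amp(|0⟩) = (0.260265)·a + (-0.965537)·b = (-0.592 + 0.6254i)
new amp(|1⟩) = (0.965537)·a + (0.260265)·b = (0.4796 - 0.1686i)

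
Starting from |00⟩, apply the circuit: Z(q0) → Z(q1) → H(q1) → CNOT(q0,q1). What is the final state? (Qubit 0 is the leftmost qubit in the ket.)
1/√2|00⟩ + 1/√2|01⟩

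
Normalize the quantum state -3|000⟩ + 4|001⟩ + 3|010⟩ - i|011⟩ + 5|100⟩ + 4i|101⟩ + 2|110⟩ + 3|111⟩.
-0.318|000⟩ + 0.424|001⟩ + 0.318|010⟩ - 0.106i|011⟩ + 0.53|100⟩ + 0.424i|101⟩ + 0.212|110⟩ + 0.318|111⟩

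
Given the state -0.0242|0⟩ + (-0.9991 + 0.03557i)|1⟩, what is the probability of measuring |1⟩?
0.9995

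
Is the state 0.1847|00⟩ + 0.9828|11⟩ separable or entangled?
Entangled

Writing the state as a|00⟩ + b|01⟩ + c|10⟩ + d|11⟩, it is a product state iff ad − bc = 0.
Here (a, b, c, d) = (0.1847, 0, 0, 0.9828): ad − bc = (0.1847)(0.9828) − (0)(0) = 0.1815 ≠ 0, so the state is entangled.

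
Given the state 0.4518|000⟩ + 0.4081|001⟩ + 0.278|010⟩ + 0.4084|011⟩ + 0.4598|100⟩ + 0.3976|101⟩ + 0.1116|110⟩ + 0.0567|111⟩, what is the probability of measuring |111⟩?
0.003215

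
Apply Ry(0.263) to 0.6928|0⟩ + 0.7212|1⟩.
0.5923|0⟩ + 0.8058|1⟩

Ry(0.263) = [[cos(θ/2), −sin(θ/2)], [sin(θ/2), cos(θ/2)]]; θ = 0.263, cos(θ/2) ≈ 0.991366, sin(θ/2) ≈ 0.131121.
With a = amp(|0⟩) = 0.6928 and b = amp(|1⟩) = 0.7212:
new amp(|0⟩) = (0.991366)·a + (-0.131121)·b = 0.5923
new amp(|1⟩) = (0.131121)·a + (0.991366)·b = 0.8058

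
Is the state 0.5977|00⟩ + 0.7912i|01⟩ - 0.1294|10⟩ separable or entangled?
Entangled

Writing the state as a|00⟩ + b|01⟩ + c|10⟩ + d|11⟩, it is a product state iff ad − bc = 0.
Here (a, b, c, d) = (0.5977, 0.7912i, -0.1294, 0): ad − bc = (0.5977)(0) − (0.7912i)(-0.1294) = 0.1024i ≠ 0, so the state is entangled.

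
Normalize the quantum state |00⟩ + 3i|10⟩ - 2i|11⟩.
0.2673|00⟩ + 0.8018i|10⟩ - 0.5345i|11⟩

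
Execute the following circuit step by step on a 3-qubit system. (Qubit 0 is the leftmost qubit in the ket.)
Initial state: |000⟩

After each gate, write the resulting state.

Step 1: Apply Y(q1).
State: i|010⟩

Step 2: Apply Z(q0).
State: i|010⟩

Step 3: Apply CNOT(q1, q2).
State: i|011⟩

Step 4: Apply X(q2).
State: i|010⟩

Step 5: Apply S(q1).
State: -|010⟩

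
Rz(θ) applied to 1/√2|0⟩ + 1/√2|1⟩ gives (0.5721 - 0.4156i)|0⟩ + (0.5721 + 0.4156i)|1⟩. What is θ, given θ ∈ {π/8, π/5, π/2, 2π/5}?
2π/5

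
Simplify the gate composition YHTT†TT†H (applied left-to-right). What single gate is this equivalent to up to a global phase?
Y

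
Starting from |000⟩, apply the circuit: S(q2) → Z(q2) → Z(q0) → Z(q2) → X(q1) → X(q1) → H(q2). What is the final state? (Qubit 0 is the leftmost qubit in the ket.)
1/√2|000⟩ + 1/√2|001⟩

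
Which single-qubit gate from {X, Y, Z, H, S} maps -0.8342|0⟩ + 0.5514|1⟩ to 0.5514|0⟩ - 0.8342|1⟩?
X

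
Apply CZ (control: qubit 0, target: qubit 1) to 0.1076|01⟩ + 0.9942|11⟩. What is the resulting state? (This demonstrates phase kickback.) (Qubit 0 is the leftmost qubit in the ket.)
0.1076|01⟩ - 0.9942|11⟩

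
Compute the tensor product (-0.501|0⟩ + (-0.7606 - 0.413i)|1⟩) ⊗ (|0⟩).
-0.501|00⟩ + (-0.7606 - 0.413i)|10⟩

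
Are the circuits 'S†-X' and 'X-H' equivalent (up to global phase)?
No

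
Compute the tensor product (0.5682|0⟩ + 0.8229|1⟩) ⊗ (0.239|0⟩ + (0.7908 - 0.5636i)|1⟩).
0.1358|00⟩ + (0.4493 - 0.3202i)|01⟩ + 0.1967|10⟩ + (0.6507 - 0.4638i)|11⟩

amp(|b₁b₂…⟩) = product of the factor amplitudes for bits b₁, b₂, …; only kets whose every factor amplitude is nonzero survive.
|00⟩: (0.5682)(0.239) = 0.1358
|01⟩: (0.5682)(0.7908 - 0.5636i) = (0.4493 - 0.3202i)
|10⟩: (0.8229)(0.239) = 0.1967
|11⟩: (0.8229)(0.7908 - 0.5636i) = (0.6507 - 0.4638i)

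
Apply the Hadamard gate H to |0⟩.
1/√2|0⟩ + 1/√2|1⟩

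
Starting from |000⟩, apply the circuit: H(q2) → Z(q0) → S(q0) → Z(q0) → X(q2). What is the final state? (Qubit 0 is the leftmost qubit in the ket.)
1/√2|000⟩ + 1/√2|001⟩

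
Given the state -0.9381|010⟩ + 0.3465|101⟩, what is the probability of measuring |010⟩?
0.88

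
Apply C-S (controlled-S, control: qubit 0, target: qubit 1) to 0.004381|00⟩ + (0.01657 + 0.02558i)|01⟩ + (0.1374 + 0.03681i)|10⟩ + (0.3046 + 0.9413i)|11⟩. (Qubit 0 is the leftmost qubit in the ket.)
0.004381|00⟩ + (0.01657 + 0.02558i)|01⟩ + (0.1374 + 0.03681i)|10⟩ + (-0.9413 + 0.3046i)|11⟩

C-S leaves the control-|0⟩ kets |00⟩, |01⟩ unchanged and applies S to qubit 1 on the control-|1⟩ pair (|10⟩, |11⟩).
S = [[1, 0], [0, i]].
With a = amp(|10⟩) = (0.1374 + 0.03681i) and b = amp(|11⟩) = (0.3046 + 0.9413i):
new amp(|10⟩) = (1)·a = (0.1374 + 0.03681i)
new amp(|11⟩) = (i)·b = (-0.9413 + 0.3046i)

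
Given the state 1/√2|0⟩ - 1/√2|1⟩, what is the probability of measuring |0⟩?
1/2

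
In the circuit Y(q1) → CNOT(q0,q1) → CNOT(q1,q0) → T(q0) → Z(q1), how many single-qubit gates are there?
3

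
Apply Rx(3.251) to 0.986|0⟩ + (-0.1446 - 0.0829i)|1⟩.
(-0.1367 + 0.1444i)|0⟩ + (0.007906 - 0.98i)|1⟩

Rx(3.251) = [[cos(θ/2), −i·sin(θ/2)], [−i·sin(θ/2), cos(θ/2)]]; θ = 3.251, cos(θ/2) ≈ -0.0546764, sin(θ/2) ≈ 0.998504.
With a = amp(|0⟩) = 0.986 and b = amp(|1⟩) = (-0.1446 - 0.0829i):
new amp(|0⟩) = (-0.0546764)·a + (-0.998504i)·b = (-0.1367 + 0.1444i)
new amp(|1⟩) = (-0.998504i)·a + (-0.0546764)·b = (0.007906 - 0.98i)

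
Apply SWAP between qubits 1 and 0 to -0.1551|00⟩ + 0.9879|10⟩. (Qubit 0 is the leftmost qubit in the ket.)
-0.1551|00⟩ + 0.9879|01⟩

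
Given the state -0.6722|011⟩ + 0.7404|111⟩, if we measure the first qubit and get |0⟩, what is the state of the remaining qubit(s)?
-|11⟩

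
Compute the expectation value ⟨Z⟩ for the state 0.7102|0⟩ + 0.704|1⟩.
0.008768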